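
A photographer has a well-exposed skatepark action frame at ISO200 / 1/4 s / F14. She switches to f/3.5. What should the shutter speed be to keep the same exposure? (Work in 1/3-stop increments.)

Aperture: f/14 → f/13 → f/11 → f/10 → f/9 → f/8 → f/7.1 → f/6.3 → f/5.6 → f/5 → f/4.5 → f/4 → f/3.5 — 4 stops opened up (brighter).
Need 4 stops darker from the shutter speed: 1/4 → 1/5 → 1/6 → 1/8 → 1/10 → 1/13 → 1/15 → 1/20 → 1/25 → 1/30 → 1/40 → 1/50 → 1/60.

1/60s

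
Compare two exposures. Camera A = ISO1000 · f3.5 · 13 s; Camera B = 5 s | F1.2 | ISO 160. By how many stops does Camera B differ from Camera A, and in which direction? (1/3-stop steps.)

1 stop darker

Aperture: f/3.5 → f/3.2 → f/2.8 → f/2.5 → f/2.2 → f/2 → f/1.8 → f/1.6 → f/1.4 → f/1.2 — 3 stops opened up (brighter).
Shutter speed: 13 → 10 → 8 → 6 → 5 — 1 1/3 stops shorter (darker).
ISO: 1000 → 800 → 640 → 500 → 400 → 320 → 250 → 200 → 160 — 2 2/3 stops lower (darker).
Net: +3 −1 1/3 −2 2/3 = −1 stop.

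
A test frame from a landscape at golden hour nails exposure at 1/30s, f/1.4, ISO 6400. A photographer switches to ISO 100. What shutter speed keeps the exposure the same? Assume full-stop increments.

ISO: 6400 → 3200 → 1600 → 800 → 400 → 200 → 100 — 6 stops dropped (darker).
Need 6 stops brighter from the shutter speed: 1/30 → 1/15 → 1/8 → 1/4 → 1/2 → 1 → 2.

2 s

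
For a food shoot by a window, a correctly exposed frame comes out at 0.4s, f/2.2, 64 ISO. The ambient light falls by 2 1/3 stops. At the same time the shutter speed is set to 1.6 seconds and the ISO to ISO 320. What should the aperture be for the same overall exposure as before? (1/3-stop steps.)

Scene light: 2 1/3 stops darker.
Shutter speed: 0.4 → 0.5 → 0.6 → 0.8 → 1 → 1.3 → 1.6 — 2 stops slower (brighter).
ISO: 64 → 80 → 100 → 125 → 160 → 200 → 250 → 320 — 2 1/3 stops higher (brighter).
Net so far: 2 stops brighter. Aperture: f/2.2 → f/2.5 → f/2.8 → f/3.2 → f/3.5 → f/4 → f/4.5.

f/4.5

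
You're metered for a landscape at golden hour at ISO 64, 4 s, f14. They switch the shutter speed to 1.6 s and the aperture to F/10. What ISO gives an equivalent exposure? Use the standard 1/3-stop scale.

Shutter speed: 4 → 3.2 → 2.5 → 2 → 1.6 — 1 1/3 stops faster (darker).
Aperture: f/14 → f/13 → f/11 → f/10 — 1 stop wider (brighter).
Net change so far: 1/3 stop darker. Offset with the ISO: 64 → 80.

ISO 80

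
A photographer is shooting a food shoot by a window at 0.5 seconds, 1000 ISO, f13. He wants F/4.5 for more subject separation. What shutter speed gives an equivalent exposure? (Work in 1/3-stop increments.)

Aperture: f/13 → f/11 → f/10 → f/9 → f/8 → f/7.1 → f/6.3 → f/5.6 → f/5 → f/4.5 — 3 stops wider (brighter).
Need 3 stops darker from the shutter speed: 0.5 → 0.4 → 0.3 → 1/4 → 1/5 → 1/6 → 1/8 → 1/10 → 1/13 → 1/15.

1/15s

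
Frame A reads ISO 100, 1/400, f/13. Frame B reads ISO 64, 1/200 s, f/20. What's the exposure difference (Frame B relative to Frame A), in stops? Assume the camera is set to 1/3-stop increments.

Aperture: f/13 → f/14 → f/16 → f/18 → f/20 — 1 1/3 stops stopped down (darker).
Shutter speed: 1/400 → 1/320 → 1/250 → 1/200 — 1 stop slower (brighter).
ISO: 100 → 80 → 64 — 2/3 stop lower (darker).
Net: −1 1/3 +1 −2/3 = −1 stop.

1 stop darker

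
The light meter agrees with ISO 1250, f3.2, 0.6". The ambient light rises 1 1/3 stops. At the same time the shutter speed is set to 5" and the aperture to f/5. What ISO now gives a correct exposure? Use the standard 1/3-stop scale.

Scene light: 1 1/3 stops brighter.
Shutter speed: 0.6 → 0.8 → 1 → 1.3 → 1.6 → 2 → 2.5 → 3.2 → 4 → 5 — 3 stops longer (brighter).
Aperture: f/3.2 → f/3.5 → f/4 → f/4.5 → f/5 — 1 1/3 stops narrower (darker).
Net so far: 3 stops brighter. ISO: 1250 → 1000 → 800 → 640 → 500 → 400 → 320 → 250 → 200 → 160.

ISO 160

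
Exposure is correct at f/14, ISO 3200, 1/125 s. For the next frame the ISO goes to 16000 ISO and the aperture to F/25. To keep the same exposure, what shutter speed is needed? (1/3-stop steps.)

ISO: 3200 → 4000 → 5000 → 6400 → 8000 → 10000 → 12800 → 16000 — 2 1/3 stops raised (brighter).
Aperture: f/14 → f/16 → f/18 → f/20 → f/22 → f/25 — 1 2/3 stops narrower (darker).
Net change so far: 2/3 stop brighter. Offset with the shutter speed: 1/125 → 1/160 → 1/200.

1/200s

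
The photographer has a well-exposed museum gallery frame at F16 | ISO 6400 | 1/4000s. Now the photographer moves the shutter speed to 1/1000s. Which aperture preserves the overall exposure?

Shutter speed: 1/4000 → 1/2000 → 1/1000 — 2 stops longer (brighter).
Need 2 stops darker from the aperture: f/16 → f/22 → f/32.

f/32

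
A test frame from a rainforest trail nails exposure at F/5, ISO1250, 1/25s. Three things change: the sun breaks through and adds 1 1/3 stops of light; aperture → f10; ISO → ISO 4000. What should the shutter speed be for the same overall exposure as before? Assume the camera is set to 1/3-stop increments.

1/50s

Scene light: 1 1/3 stops brighter.
Aperture: f/5 → f/5.6 → f/6.3 → f/7.1 → f/8 → f/9 → f/10 — 2 stops stopped down (darker).
ISO: 1250 → 1600 → 2000 → 2500 → 3200 → 4000 — 1 2/3 stops raised (brighter).
Net so far: 1 stop brighter. Shutter speed: 1/25 → 1/30 → 1/40 → 1/50.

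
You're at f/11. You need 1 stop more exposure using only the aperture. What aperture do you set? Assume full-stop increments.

Aperture: f/11 → f/8 — 1 stop larger aperture (brighter).

f/8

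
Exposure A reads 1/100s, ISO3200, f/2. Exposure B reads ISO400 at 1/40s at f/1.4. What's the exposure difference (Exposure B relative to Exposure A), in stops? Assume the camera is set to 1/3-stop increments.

Aperture: f/2 → f/1.8 → f/1.6 → f/1.4 — 1 stop larger aperture (brighter).
Shutter speed: 1/100 → 1/80 → 1/60 → 1/50 → 1/40 — 1 1/3 stops longer (brighter).
ISO: 3200 → 2500 → 2000 → 1600 → 1250 → 1000 → 800 → 640 → 500 → 400 — 3 stops dropped (darker).
Net: +1 +1 1/3 −3 = −2/3 stops.

2/3 stop darker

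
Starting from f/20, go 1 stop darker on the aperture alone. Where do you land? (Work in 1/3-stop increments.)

f/29

Aperture: f/20 → f/22 → f/25 → f/29 — 1 stop narrower (darker).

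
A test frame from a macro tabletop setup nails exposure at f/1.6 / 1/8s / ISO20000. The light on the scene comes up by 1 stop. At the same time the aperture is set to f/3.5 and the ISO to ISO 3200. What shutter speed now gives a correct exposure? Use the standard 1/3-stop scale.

Scene light: 1 stop brighter.
Aperture: f/1.6 → f/1.8 → f/2 → f/2.2 → f/2.5 → f/2.8 → f/3.2 → f/3.5 — 2 1/3 stops stopped down (darker).
ISO: 20000 → 16000 → 12800 → 10000 → 8000 → 6400 → 5000 → 4000 → 3200 — 2 2/3 stops lower (darker).
Net so far: 4 stops darker. Shutter speed: 1/8 → 1/6 → 1/5 → 1/4 → 0.3 → 0.4 → 0.5 → 0.6 → 0.8 → 1 → 1.3 → 1.6 → 2.

2 s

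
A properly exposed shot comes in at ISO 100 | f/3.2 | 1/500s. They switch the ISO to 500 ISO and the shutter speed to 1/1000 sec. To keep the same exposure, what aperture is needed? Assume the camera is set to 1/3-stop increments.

f/5

ISO: 100 → 125 → 160 → 200 → 250 → 320 → 400 → 500 — 2 1/3 stops raised (brighter).
Shutter speed: 1/500 → 1/640 → 1/800 → 1/1000 — 1 stop faster (darker).
Net change so far: 1 1/3 stops brighter. Offset with the aperture: f/3.2 → f/3.5 → f/4 → f/4.5 → f/5.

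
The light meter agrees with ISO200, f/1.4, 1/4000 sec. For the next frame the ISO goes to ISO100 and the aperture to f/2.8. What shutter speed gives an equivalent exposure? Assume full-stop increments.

ISO: 200 → 100 — 1 stop dropped (darker).
Aperture: f/1.4 → f/2 → f/2.8 — 2 stops stopped down (darker).
Net change so far: 3 stops darker. Offset with the shutter speed: 1/4000 → 1/2000 → 1/1000 → 1/500.

1/500s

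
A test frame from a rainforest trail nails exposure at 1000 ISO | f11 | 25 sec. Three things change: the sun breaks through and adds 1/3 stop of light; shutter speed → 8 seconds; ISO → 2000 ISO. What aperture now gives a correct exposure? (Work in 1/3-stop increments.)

Scene light: 1/3 stop brighter.
Shutter speed: 25 → 20 → 15 → 13 → 10 → 8 — 1 2/3 stops shorter (darker).
ISO: 1000 → 1250 → 1600 → 2000 — 1 stop raised (brighter).
Net so far: 1/3 stop darker. Aperture: f/11 → f/10.

f/10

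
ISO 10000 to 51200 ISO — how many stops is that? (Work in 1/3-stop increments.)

2 1/3 stops

10000 → 12800 → 16000 → 20000 → 25600 → 32000 → 40000 → 51200 — count the steps: 7 third-stops = 2 1/3 stops.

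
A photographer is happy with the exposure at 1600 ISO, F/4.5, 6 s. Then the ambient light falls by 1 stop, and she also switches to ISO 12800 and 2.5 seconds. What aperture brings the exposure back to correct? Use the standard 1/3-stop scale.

f/5.6

Scene light: 1 stop darker.
ISO: 1600 → 2000 → 2500 → 3200 → 4000 → 5000 → 6400 → 8000 → 10000 → 12800 — 3 stops higher (brighter).
Shutter speed: 6 → 5 → 4 → 3.2 → 2.5 — 1 1/3 stops faster (darker).
Net so far: 2/3 stop brighter. Aperture: f/4.5 → f/5 → f/5.6.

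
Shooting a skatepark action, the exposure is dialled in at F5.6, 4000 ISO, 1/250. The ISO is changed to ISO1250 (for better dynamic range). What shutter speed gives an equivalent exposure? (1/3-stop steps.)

ISO: 4000 → 3200 → 2500 → 2000 → 1600 → 1250 — 1 2/3 stops dropped (darker).
Need 1 2/3 stops brighter from the shutter speed: 1/250 → 1/200 → 1/160 → 1/125 → 1/100 → 1/80.

1/80s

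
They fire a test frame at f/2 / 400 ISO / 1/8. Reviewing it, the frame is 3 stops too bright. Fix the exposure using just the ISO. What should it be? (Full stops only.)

Overexposed by 3 stops → need 3 stops darker.
ISO: 400 → 200 → 100 → 50.

ISO 50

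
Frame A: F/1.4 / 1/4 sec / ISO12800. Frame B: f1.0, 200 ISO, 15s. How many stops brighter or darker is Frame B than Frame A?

1 stop brighter

Aperture: f/1.4 → f/1.0 — 1 stop opened up (brighter).
Shutter speed: 1/4 → 1/2 → 1 → 2 → 4 → 8 → 15 — 6 stops slower (brighter).
ISO: 12800 → 6400 → 3200 → 1600 → 800 → 400 → 200 — 6 stops dropped (darker).
Net: +1 +6 −6 = +1 stop.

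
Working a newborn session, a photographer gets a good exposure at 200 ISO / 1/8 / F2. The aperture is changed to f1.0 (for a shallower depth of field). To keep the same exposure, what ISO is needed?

Aperture: f/2 → f/1.4 → f/1.0 — 2 stops larger aperture (brighter).
Need 2 stops darker from the ISO: 200 → 100 → 50.

ISO 50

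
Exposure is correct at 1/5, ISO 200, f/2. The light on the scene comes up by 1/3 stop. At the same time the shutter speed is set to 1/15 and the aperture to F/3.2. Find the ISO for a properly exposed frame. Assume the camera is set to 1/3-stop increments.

Scene light: 1/3 stop brighter.
Shutter speed: 1/5 → 1/6 → 1/8 → 1/10 → 1/13 → 1/15 — 1 2/3 stops shorter (darker).
Aperture: f/2 → f/2.2 → f/2.5 → f/2.8 → f/3.2 — 1 1/3 stops narrower (darker).
Net so far: 2 2/3 stops darker. ISO: 200 → 250 → 320 → 400 → 500 → 640 → 800 → 1000 → 1250.

ISO 1250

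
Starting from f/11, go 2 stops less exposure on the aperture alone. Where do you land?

Aperture: f/11 → f/16 → f/22 — 2 stops smaller aperture (darker).

f/22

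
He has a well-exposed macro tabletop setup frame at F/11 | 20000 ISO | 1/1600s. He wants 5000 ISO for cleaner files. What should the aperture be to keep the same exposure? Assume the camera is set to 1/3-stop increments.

ISO: 20000 → 16000 → 12800 → 10000 → 8000 → 6400 → 5000 — 2 stops dropped (darker).
Need 2 stops brighter from the aperture: f/11 → f/10 → f/9 → f/8 → f/7.1 → f/6.3 → f/5.6.

f/5.6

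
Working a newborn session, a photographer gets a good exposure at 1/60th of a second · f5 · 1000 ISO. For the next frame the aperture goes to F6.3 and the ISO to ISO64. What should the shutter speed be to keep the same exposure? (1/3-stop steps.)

0.4 s

Aperture: f/5 → f/5.6 → f/6.3 — 2/3 stop narrower (darker).
ISO: 1000 → 800 → 640 → 500 → 400 → 320 → 250 → 200 → 160 → 125 → 100 → 80 → 64 — 4 stops lower (darker).
Net change so far: 4 2/3 stops darker. Offset with the shutter speed: 1/60 → 1/50 → 1/40 → 1/30 → 1/25 → 1/20 → 1/15 → 1/13 → 1/10 → 1/8 → 1/6 → 1/5 → 1/4 → 0.3 → 0.4.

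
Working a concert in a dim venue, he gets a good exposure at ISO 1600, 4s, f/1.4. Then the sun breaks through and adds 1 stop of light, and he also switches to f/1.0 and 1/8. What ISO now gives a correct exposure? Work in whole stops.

ISO 12800

Scene light: 1 stop brighter.
Aperture: f/1.4 → f/1.0 — 1 stop opened up (brighter).
Shutter speed: 4 → 2 → 1 → 1/2 → 1/4 → 1/8 — 5 stops faster (darker).
Net so far: 3 stops darker. ISO: 1600 → 3200 → 6400 → 12800.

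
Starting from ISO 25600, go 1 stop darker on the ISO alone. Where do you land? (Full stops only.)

ISO: 25600 → 12800 — 1 stop dropped (darker).

ISO 12800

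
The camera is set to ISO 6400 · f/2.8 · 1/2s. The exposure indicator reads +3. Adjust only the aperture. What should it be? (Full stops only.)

Overexposed by 3 stops → need 3 stops darker.
Aperture: f/2.8 → f/4 → f/5.6 → f/8.

f/8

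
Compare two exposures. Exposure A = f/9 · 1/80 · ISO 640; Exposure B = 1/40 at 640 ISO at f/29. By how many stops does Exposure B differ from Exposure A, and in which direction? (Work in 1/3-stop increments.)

2 1/3 stops darker

Aperture: f/9 → f/10 → f/11 → f/13 → f/14 → f/16 → f/18 → f/20 → f/22 → f/25 → f/29 — 3 1/3 stops smaller aperture (darker).
Shutter speed: 1/80 → 1/60 → 1/50 → 1/40 — 1 stop longer (brighter).
ISO: unchanged.
Net: −3 1/3 +1 = −2 1/3 stops.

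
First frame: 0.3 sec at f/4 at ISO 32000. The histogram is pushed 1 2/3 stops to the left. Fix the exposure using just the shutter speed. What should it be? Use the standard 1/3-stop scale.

Underexposed by 1 2/3 stops → need 1 2/3 stops brighter.
Shutter speed: 0.3 → 0.4 → 0.5 → 0.6 → 0.8 → 1.

1 s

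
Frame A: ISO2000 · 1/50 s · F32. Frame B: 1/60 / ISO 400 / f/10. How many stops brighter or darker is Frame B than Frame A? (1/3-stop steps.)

Aperture: f/32 → f/29 → f/25 → f/22 → f/20 → f/18 → f/16 → f/14 → f/13 → f/11 → f/10 — 3 1/3 stops larger aperture (brighter).
Shutter speed: 1/50 → 1/60 — 1/3 stop faster (darker).
ISO: 2000 → 1600 → 1250 → 1000 → 800 → 640 → 500 → 400 — 2 1/3 stops dropped (darker).
Net: +3 1/3 −1/3 −2 1/3 = +2/3 stops.

2/3 stop brighter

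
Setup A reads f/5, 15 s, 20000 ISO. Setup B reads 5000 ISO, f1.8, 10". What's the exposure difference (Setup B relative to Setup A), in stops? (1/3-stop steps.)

1/3 stop brighter

Aperture: f/5 → f/4.5 → f/4 → f/3.5 → f/3.2 → f/2.8 → f/2.5 → f/2.2 → f/2 → f/1.8 — 3 stops opened up (brighter).
Shutter speed: 15 → 13 → 10 — 2/3 stop shorter (darker).
ISO: 20000 → 16000 → 12800 → 10000 → 8000 → 6400 → 5000 — 2 stops lower (darker).
Net: +3 −2/3 −2 = +1/3 stops.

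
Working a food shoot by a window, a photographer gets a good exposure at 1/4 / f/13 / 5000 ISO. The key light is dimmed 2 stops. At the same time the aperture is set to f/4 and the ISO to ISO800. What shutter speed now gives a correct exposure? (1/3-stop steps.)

Scene light: 2 stops darker.
Aperture: f/13 → f/11 → f/10 → f/9 → f/8 → f/7.1 → f/6.3 → f/5.6 → f/5 → f/4.5 → f/4 — 3 1/3 stops opened up (brighter).
ISO: 5000 → 4000 → 3200 → 2500 → 2000 → 1600 → 1250 → 1000 → 800 — 2 2/3 stops lower (darker).
Net so far: 1 1/3 stops darker. Shutter speed: 1/4 → 0.3 → 0.4 → 0.5 → 0.6.

0.6 s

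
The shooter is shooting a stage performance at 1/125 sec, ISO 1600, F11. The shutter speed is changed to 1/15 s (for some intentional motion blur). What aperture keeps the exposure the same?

f/32

Shutter speed: 1/125 → 1/60 → 1/30 → 1/15 — 3 stops slower (brighter).
Need 3 stops darker from the aperture: f/11 → f/16 → f/22 → f/32.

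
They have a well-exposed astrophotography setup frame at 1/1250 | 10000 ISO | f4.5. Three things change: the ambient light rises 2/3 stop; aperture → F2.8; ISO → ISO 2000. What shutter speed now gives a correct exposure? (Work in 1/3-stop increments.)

Scene light: 2/3 stop brighter.
Aperture: f/4.5 → f/4 → f/3.5 → f/3.2 → f/2.8 — 1 1/3 stops opened up (brighter).
ISO: 10000 → 8000 → 6400 → 5000 → 4000 → 3200 → 2500 → 2000 — 2 1/3 stops dropped (darker).
Net so far: 1/3 stop darker. Shutter speed: 1/1250 → 1/1000.

1/1000s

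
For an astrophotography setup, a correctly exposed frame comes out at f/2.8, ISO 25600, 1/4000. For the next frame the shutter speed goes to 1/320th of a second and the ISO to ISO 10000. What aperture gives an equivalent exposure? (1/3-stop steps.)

f/6.3

Shutter speed: 1/4000 → 1/3200 → 1/2500 → 1/2000 → 1/1600 → 1/1250 → 1/1000 → 1/800 → 1/640 → 1/500 → 1/400 → 1/320 — 3 2/3 stops longer (brighter).
ISO: 25600 → 20000 → 16000 → 12800 → 10000 — 1 1/3 stops lower (darker).
Net change so far: 2 1/3 stops brighter. Offset with the aperture: f/2.8 → f/3.2 → f/3.5 → f/4 → f/4.5 → f/5 → f/5.6 → f/6.3.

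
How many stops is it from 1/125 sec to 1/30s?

2 stops

1/125 → 1/60 → 1/30 — count the steps: 2 stops.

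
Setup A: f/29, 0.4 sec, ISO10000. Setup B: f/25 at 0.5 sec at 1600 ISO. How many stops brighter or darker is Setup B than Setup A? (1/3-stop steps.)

2 stops darker

Aperture: f/29 → f/25 — 1/3 stop wider (brighter).
Shutter speed: 0.4 → 0.5 — 1/3 stop slower (brighter).
ISO: 10000 → 8000 → 6400 → 5000 → 4000 → 3200 → 2500 → 2000 → 1600 — 2 2/3 stops lower (darker).
Net: +1/3 +1/3 −2 2/3 = −2 stops.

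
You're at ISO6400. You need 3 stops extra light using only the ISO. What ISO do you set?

ISO 51200

ISO: 6400 → 12800 → 25600 → 51200 — 3 stops raised (brighter).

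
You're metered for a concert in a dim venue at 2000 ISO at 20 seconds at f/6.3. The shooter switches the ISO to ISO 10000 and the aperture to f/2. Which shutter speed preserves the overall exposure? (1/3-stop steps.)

0.4 s

ISO: 2000 → 2500 → 3200 → 4000 → 5000 → 6400 → 8000 → 10000 — 2 1/3 stops raised (brighter).
Aperture: f/6.3 → f/5.6 → f/5 → f/4.5 → f/4 → f/3.5 → f/3.2 → f/2.8 → f/2.5 → f/2.2 → f/2 — 3 1/3 stops larger aperture (brighter).
Net change so far: 5 2/3 stops brighter. Offset with the shutter speed: 20 → 15 → 13 → 10 → 8 → 6 → 5 → 4 → 3.2 → 2.5 → 2 → 1.6 → 1.3 → 1 → 0.8 → 0.6 → 0.5 → 0.4.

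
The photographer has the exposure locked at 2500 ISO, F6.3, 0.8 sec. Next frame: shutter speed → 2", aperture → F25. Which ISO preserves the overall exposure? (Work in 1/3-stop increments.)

ISO 16000

Shutter speed: 0.8 → 1 → 1.3 → 1.6 → 2 — 1 1/3 stops longer (brighter).
Aperture: f/6.3 → f/7.1 → f/8 → f/9 → f/10 → f/11 → f/13 → f/14 → f/16 → f/18 → f/20 → f/22 → f/25 — 4 stops smaller aperture (darker).
Net change so far: 2 2/3 stops darker. Offset with the ISO: 2500 → 3200 → 4000 → 5000 → 6400 → 8000 → 10000 → 12800 → 16000.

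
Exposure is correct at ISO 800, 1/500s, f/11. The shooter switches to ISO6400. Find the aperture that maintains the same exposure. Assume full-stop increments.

ISO: 800 → 1600 → 3200 → 6400 — 3 stops raised (brighter).
Need 3 stops darker from the aperture: f/11 → f/16 → f/22 → f/32.

f/32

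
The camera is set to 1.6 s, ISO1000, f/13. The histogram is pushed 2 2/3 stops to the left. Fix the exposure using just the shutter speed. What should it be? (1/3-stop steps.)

Underexposed by 2 2/3 stops → need 2 2/3 stops brighter.
Shutter speed: 1.6 → 2 → 2.5 → 3.2 → 4 → 5 → 6 → 8 → 10.

10 s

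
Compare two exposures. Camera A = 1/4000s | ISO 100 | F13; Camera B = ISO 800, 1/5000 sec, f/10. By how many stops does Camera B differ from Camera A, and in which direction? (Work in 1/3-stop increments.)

3 1/3 stops brighter

Aperture: f/13 → f/11 → f/10 — 2/3 stop opened up (brighter).
Shutter speed: 1/4000 → 1/5000 — 1/3 stop faster (darker).
ISO: 100 → 125 → 160 → 200 → 250 → 320 → 400 → 500 → 640 → 800 — 3 stops higher (brighter).
Net: +2/3 −1/3 +3 = +3 1/3 stops.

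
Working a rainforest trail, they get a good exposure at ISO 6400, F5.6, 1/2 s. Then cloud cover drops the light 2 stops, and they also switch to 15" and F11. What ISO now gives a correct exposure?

ISO 3200

Scene light: 2 stops darker.
Shutter speed: 1/2 → 1 → 2 → 4 → 8 → 15 — 5 stops longer (brighter).
Aperture: f/5.6 → f/8 → f/11 — 2 stops stopped down (darker).
Net so far: 1 stop brighter. ISO: 6400 → 3200.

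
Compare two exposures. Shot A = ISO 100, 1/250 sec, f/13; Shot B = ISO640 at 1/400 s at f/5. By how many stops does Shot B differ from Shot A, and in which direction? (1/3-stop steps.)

4 2/3 stops brighter

Aperture: f/13 → f/11 → f/10 → f/9 → f/8 → f/7.1 → f/6.3 → f/5.6 → f/5 — 2 2/3 stops wider (brighter).
Shutter speed: 1/250 → 1/320 → 1/400 — 2/3 stop shorter (darker).
ISO: 100 → 125 → 160 → 200 → 250 → 320 → 400 → 500 → 640 — 2 2/3 stops raised (brighter).
Net: +2 2/3 −2/3 +2 2/3 = +4 2/3 stops.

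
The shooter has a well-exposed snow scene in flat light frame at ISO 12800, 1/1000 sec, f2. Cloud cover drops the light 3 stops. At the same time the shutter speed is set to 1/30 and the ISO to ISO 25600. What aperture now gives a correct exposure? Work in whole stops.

f/5.6

Scene light: 3 stops darker.
Shutter speed: 1/1000 → 1/500 → 1/250 → 1/125 → 1/60 → 1/30 — 5 stops longer (brighter).
ISO: 12800 → 25600 — 1 stop raised (brighter).
Net so far: 3 stops brighter. Aperture: f/2 → f/2.8 → f/4 → f/5.6.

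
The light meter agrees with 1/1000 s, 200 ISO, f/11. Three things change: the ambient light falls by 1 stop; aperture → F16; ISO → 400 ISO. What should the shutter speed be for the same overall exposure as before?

1/500s

Scene light: 1 stop darker.
Aperture: f/11 → f/16 — 1 stop stopped down (darker).
ISO: 200 → 400 — 1 stop higher (brighter).
Net so far: 1 stop darker. Shutter speed: 1/1000 → 1/500.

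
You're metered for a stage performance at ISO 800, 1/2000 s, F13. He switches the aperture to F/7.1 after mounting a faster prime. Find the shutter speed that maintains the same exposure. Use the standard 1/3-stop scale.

Aperture: f/13 → f/11 → f/10 → f/9 → f/8 → f/7.1 — 1 2/3 stops wider (brighter).
Need 1 2/3 stops darker from the shutter speed: 1/2000 → 1/2500 → 1/3200 → 1/4000 → 1/5000 → 1/6400.

1/6400s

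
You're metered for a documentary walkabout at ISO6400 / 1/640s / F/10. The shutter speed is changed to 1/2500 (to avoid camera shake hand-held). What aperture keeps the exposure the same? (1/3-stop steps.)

f/5

Shutter speed: 1/640 → 1/800 → 1/1000 → 1/1250 → 1/1600 → 1/2000 → 1/2500 — 2 stops shorter (darker).
Need 2 stops brighter from the aperture: f/10 → f/9 → f/8 → f/7.1 → f/6.3 → f/5.6 → f/5.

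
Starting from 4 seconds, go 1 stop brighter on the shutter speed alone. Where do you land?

8 s

Shutter speed: 4 → 8 — 1 stop longer (brighter).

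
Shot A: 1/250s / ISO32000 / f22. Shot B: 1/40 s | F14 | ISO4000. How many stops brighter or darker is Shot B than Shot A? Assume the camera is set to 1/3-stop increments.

1 stop brighter

Aperture: f/22 → f/20 → f/18 → f/16 → f/14 — 1 1/3 stops opened up (brighter).
Shutter speed: 1/250 → 1/200 → 1/160 → 1/125 → 1/100 → 1/80 → 1/60 → 1/50 → 1/40 — 2 2/3 stops longer (brighter).
ISO: 32000 → 25600 → 20000 → 16000 → 12800 → 10000 → 8000 → 6400 → 5000 → 4000 — 3 stops dropped (darker).
Net: +1 1/3 +2 2/3 −3 = +1 stop.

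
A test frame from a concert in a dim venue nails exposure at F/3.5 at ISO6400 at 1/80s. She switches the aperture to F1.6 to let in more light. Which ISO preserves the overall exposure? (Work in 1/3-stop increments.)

ISO 1250

Aperture: f/3.5 → f/3.2 → f/2.8 → f/2.5 → f/2.2 → f/2 → f/1.8 → f/1.6 — 2 1/3 stops opened up (brighter).
Need 2 1/3 stops darker from the ISO: 6400 → 5000 → 4000 → 3200 → 2500 → 2000 → 1600 → 1250.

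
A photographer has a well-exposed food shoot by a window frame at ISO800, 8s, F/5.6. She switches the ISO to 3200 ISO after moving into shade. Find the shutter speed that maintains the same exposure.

ISO: 800 → 1600 → 3200 — 2 stops raised (brighter).
Need 2 stops darker from the shutter speed: 8 → 4 → 2.

2 s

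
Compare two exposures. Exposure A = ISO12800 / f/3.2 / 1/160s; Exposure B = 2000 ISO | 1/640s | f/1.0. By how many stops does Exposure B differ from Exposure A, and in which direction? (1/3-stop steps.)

Aperture: f/3.2 → f/2.8 → f/2.5 → f/2.2 → f/2 → f/1.8 → f/1.6 → f/1.4 → f/1.2 → f/1.1 → f/1.0 — 3 1/3 stops larger aperture (brighter).
Shutter speed: 1/160 → 1/200 → 1/250 → 1/320 → 1/400 → 1/500 → 1/640 — 2 stops shorter (darker).
ISO: 12800 → 10000 → 8000 → 6400 → 5000 → 4000 → 3200 → 2500 → 2000 — 2 2/3 stops lower (darker).
Net: +3 1/3 −2 −2 2/3 = −1 1/3 stops.

1 1/3 stops darker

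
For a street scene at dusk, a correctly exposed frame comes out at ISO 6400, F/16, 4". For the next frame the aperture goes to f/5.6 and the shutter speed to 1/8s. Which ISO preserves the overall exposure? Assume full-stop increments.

Aperture: f/16 → f/11 → f/8 → f/5.6 — 3 stops opened up (brighter).
Shutter speed: 4 → 2 → 1 → 1/2 → 1/4 → 1/8 — 5 stops faster (darker).
Net change so far: 2 stops darker. Offset with the ISO: 6400 → 12800 → 25600.

ISO 25600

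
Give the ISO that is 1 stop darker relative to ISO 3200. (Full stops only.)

ISO: 3200 → 1600 — 1 stop lower (darker).

ISO 1600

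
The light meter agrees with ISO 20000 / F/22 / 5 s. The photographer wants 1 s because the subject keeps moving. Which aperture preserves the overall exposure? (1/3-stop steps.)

Shutter speed: 5 → 4 → 3.2 → 2.5 → 2 → 1.6 → 1.3 → 1 — 2 1/3 stops shorter (darker).
Need 2 1/3 stops brighter from the aperture: f/22 → f/20 → f/18 → f/16 → f/14 → f/13 → f/11 → f/10.

f/10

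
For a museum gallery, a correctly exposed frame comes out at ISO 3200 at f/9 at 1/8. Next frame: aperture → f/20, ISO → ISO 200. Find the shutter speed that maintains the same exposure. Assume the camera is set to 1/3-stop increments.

10 s

Aperture: f/9 → f/10 → f/11 → f/13 → f/14 → f/16 → f/18 → f/20 — 2 1/3 stops stopped down (darker).
ISO: 3200 → 2500 → 2000 → 1600 → 1250 → 1000 → 800 → 640 → 500 → 400 → 320 → 250 → 200 — 4 stops dropped (darker).
Net change so far: 6 1/3 stops darker. Offset with the shutter speed: 1/8 → 1/6 → 1/5 → 1/4 → 0.3 → 0.4 → 0.5 → 0.6 → 0.8 → 1 → 1.3 → 1.6 → 2 → 2.5 → 3.2 → 4 → 5 → 6 → 8 → 10.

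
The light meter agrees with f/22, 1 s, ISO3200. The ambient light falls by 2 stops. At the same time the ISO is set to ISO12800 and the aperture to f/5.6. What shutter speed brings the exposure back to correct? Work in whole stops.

Scene light: 2 stops darker.
ISO: 3200 → 6400 → 12800 — 2 stops higher (brighter).
Aperture: f/22 → f/16 → f/11 → f/8 → f/5.6 — 4 stops wider (brighter).
Net so far: 4 stops brighter. Shutter speed: 1 → 1/2 → 1/4 → 1/8 → 1/15.

1/15s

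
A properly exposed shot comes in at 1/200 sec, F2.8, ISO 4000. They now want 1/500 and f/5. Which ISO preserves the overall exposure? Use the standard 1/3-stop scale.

ISO 32000

Shutter speed: 1/200 → 1/250 → 1/320 → 1/400 → 1/500 — 1 1/3 stops shorter (darker).
Aperture: f/2.8 → f/3.2 → f/3.5 → f/4 → f/4.5 → f/5 — 1 2/3 stops narrower (darker).
Net change so far: 3 stops darker. Offset with the ISO: 4000 → 5000 → 6400 → 8000 → 10000 → 12800 → 16000 → 20000 → 25600 → 32000.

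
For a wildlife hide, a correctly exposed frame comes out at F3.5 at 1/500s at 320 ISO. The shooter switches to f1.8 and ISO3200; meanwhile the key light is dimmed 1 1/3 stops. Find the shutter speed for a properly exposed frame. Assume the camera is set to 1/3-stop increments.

Scene light: 1 1/3 stops darker.
Aperture: f/3.5 → f/3.2 → f/2.8 → f/2.5 → f/2.2 → f/2 → f/1.8 — 2 stops larger aperture (brighter).
ISO: 320 → 400 → 500 → 640 → 800 → 1000 → 1250 → 1600 → 2000 → 2500 → 3200 — 3 1/3 stops higher (brighter).
Net so far: 4 stops brighter. Shutter speed: 1/500 → 1/640 → 1/800 → 1/1000 → 1/1250 → 1/1600 → 1/2000 → 1/2500 → 1/3200 → 1/4000 → 1/5000 → 1/6400 → 1/8000.

1/8000s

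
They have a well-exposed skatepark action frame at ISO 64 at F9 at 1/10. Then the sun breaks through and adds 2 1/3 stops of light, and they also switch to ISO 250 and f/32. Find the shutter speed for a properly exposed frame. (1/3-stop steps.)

Scene light: 2 1/3 stops brighter.
ISO: 64 → 80 → 100 → 125 → 160 → 200 → 250 — 2 stops raised (brighter).
Aperture: f/9 → f/10 → f/11 → f/13 → f/14 → f/16 → f/18 → f/20 → f/22 → f/25 → f/29 → f/32 — 3 2/3 stops smaller aperture (darker).
Net so far: 2/3 stop brighter. Shutter speed: 1/10 → 1/13 → 1/15.

1/15s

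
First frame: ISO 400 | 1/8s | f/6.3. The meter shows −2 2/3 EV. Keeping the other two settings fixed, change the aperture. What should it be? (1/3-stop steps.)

Underexposed by 2 2/3 stops → need 2 2/3 stops brighter.
Aperture: f/6.3 → f/5.6 → f/5 → f/4.5 → f/4 → f/3.5 → f/3.2 → f/2.8 → f/2.5.

f/2.5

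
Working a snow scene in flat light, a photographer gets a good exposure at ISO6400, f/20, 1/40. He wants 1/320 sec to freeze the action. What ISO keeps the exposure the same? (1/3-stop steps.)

Shutter speed: 1/40 → 1/50 → 1/60 → 1/80 → 1/100 → 1/125 → 1/160 → 1/200 → 1/250 → 1/320 — 3 stops shorter (darker).
Need 3 stops brighter from the ISO: 6400 → 8000 → 10000 → 12800 → 16000 → 20000 → 25600 → 32000 → 40000 → 51200.

ISO 51200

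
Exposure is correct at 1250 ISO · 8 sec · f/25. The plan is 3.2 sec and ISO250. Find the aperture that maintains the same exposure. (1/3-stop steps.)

f/7.1

Shutter speed: 8 → 6 → 5 → 4 → 3.2 — 1 1/3 stops shorter (darker).
ISO: 1250 → 1000 → 800 → 640 → 500 → 400 → 320 → 250 — 2 1/3 stops lower (darker).
Net change so far: 3 2/3 stops darker. Offset with the aperture: f/25 → f/22 → f/20 → f/18 → f/16 → f/14 → f/13 → f/11 → f/10 → f/9 → f/8 → f/7.1.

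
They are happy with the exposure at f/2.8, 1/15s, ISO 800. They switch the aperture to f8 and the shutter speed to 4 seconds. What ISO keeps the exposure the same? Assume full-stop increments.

ISO 100

Aperture: f/2.8 → f/4 → f/5.6 → f/8 — 3 stops smaller aperture (darker).
Shutter speed: 1/15 → 1/8 → 1/4 → 1/2 → 1 → 2 → 4 — 6 stops longer (brighter).
Net change so far: 3 stops brighter. Offset with the ISO: 800 → 400 → 200 → 100.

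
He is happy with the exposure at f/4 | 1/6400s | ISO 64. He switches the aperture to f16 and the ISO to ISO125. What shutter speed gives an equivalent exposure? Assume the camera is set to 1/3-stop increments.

1/800s

Aperture: f/4 → f/4.5 → f/5 → f/5.6 → f/6.3 → f/7.1 → f/8 → f/9 → f/10 → f/11 → f/13 → f/14 → f/16 — 4 stops smaller aperture (darker).
ISO: 64 → 80 → 100 → 125 — 1 stop higher (brighter).
Net change so far: 3 stops darker. Offset with the shutter speed: 1/6400 → 1/5000 → 1/4000 → 1/3200 → 1/2500 → 1/2000 → 1/1600 → 1/1250 → 1/1000 → 1/800.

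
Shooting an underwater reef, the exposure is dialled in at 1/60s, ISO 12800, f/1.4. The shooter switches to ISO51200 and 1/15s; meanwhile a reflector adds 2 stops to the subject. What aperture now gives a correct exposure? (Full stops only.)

f/11

Scene light: 2 stops brighter.
ISO: 12800 → 25600 → 51200 — 2 stops raised (brighter).
Shutter speed: 1/60 → 1/30 → 1/15 — 2 stops longer (brighter).
Net so far: 6 stops brighter. Aperture: f/1.4 → f/2 → f/2.8 → f/4 → f/5.6 → f/8 → f/11.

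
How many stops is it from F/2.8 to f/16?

f/2.8 → f/4 → f/5.6 → f/8 → f/11 → f/16 — count the steps: 5 stops.

5 stops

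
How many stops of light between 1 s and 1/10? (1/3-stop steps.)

3 1/3 stops

1 → 0.8 → 0.6 → 0.5 → 0.4 → 0.3 → 1/4 → 1/5 → 1/6 → 1/8 → 1/10 — count the steps: 10 third-stops = 3 1/3 stops.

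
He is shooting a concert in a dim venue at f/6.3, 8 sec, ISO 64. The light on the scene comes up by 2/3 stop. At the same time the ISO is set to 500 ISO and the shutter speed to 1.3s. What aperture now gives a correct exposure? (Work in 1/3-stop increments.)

Scene light: 2/3 stop brighter.
ISO: 64 → 80 → 100 → 125 → 160 → 200 → 250 → 320 → 400 → 500 — 3 stops higher (brighter).
Shutter speed: 8 → 6 → 5 → 4 → 3.2 → 2.5 → 2 → 1.6 → 1.3 — 2 2/3 stops shorter (darker).
Net so far: 1 stop brighter. Aperture: f/6.3 → f/7.1 → f/8 → f/9.

f/9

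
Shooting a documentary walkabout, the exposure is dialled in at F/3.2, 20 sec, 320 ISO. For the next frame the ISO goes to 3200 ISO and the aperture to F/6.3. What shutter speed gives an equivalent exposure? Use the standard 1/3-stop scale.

8 s

ISO: 320 → 400 → 500 → 640 → 800 → 1000 → 1250 → 1600 → 2000 → 2500 → 3200 — 3 1/3 stops higher (brighter).
Aperture: f/3.2 → f/3.5 → f/4 → f/4.5 → f/5 → f/5.6 → f/6.3 — 2 stops narrower (darker).
Net change so far: 1 1/3 stops brighter. Offset with the shutter speed: 20 → 15 → 13 → 10 → 8.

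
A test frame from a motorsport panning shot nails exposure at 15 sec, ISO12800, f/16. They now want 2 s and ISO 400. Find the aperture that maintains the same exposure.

Shutter speed: 15 → 8 → 4 → 2 — 3 stops faster (darker).
ISO: 12800 → 6400 → 3200 → 1600 → 800 → 400 — 5 stops lower (darker).
Net change so far: 8 stops darker. Offset with the aperture: f/16 → f/11 → f/8 → f/5.6 → f/4 → f/2.8 → f/2 → f/1.4 → f/1.0.

f/1.0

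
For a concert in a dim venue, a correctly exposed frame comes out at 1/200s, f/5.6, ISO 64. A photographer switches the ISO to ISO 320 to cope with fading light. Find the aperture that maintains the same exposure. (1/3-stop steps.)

f/13

ISO: 64 → 80 → 100 → 125 → 160 → 200 → 250 → 320 — 2 1/3 stops raised (brighter).
Need 2 1/3 stops darker from the aperture: f/5.6 → f/6.3 → f/7.1 → f/8 → f/9 → f/10 → f/11 → f/13.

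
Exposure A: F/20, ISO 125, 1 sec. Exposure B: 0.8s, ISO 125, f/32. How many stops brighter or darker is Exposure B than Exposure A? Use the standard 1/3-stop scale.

Aperture: f/20 → f/22 → f/25 → f/29 → f/32 — 1 1/3 stops smaller aperture (darker).
Shutter speed: 1 → 0.8 — 1/3 stop faster (darker).
ISO: unchanged.
Net: −1 1/3 −1/3 = −1 2/3 stops.

1 2/3 stops darker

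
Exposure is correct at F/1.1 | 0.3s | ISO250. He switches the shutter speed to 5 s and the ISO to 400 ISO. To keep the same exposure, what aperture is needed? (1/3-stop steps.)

Shutter speed: 0.3 → 0.4 → 0.5 → 0.6 → 0.8 → 1 → 1.3 → 1.6 → 2 → 2.5 → 3.2 → 4 → 5 — 4 stops longer (brighter).
ISO: 250 → 320 → 400 — 2/3 stop raised (brighter).
Net change so far: 4 2/3 stops brighter. Offset with the aperture: f/1.1 → f/1.2 → f/1.4 → f/1.6 → f/1.8 → f/2 → f/2.2 → f/2.5 → f/2.8 → f/3.2 → f/3.5 → f/4 → f/4.5 → f/5 → f/5.6.

f/5.6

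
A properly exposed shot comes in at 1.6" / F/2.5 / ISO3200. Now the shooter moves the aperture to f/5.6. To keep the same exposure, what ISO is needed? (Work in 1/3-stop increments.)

ISO 16000

Aperture: f/2.5 → f/2.8 → f/3.2 → f/3.5 → f/4 → f/4.5 → f/5 → f/5.6 — 2 1/3 stops narrower (darker).
Need 2 1/3 stops brighter from the ISO: 3200 → 4000 → 5000 → 6400 → 8000 → 10000 → 12800 → 16000.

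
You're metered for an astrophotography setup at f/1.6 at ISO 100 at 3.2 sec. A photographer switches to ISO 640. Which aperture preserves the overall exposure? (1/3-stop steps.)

ISO: 100 → 125 → 160 → 200 → 250 → 320 → 400 → 500 → 640 — 2 2/3 stops raised (brighter).
Need 2 2/3 stops darker from the aperture: f/1.6 → f/1.8 → f/2 → f/2.2 → f/2.5 → f/2.8 → f/3.2 → f/3.5 → f/4.

f/4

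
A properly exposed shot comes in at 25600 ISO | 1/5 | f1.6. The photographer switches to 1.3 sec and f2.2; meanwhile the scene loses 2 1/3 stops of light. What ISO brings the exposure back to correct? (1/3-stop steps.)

ISO 40000

Scene light: 2 1/3 stops darker.
Shutter speed: 1/5 → 1/4 → 0.3 → 0.4 → 0.5 → 0.6 → 0.8 → 1 → 1.3 — 2 2/3 stops slower (brighter).
Aperture: f/1.6 → f/1.8 → f/2 → f/2.2 — 1 stop smaller aperture (darker).
Net so far: 2/3 stop darker. ISO: 25600 → 32000 → 40000.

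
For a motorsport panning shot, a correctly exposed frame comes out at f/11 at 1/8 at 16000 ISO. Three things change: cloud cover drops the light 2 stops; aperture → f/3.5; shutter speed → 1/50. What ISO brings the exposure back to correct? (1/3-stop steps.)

ISO 40000

Scene light: 2 stops darker.
Aperture: f/11 → f/10 → f/9 → f/8 → f/7.1 → f/6.3 → f/5.6 → f/5 → f/4.5 → f/4 → f/3.5 — 3 1/3 stops wider (brighter).
Shutter speed: 1/8 → 1/10 → 1/13 → 1/15 → 1/20 → 1/25 → 1/30 → 1/40 → 1/50 — 2 2/3 stops shorter (darker).
Net so far: 1 1/3 stops darker. ISO: 16000 → 20000 → 25600 → 32000 → 40000.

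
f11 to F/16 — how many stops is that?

1 stop

f/11 → f/16 — count the steps: 1 stop.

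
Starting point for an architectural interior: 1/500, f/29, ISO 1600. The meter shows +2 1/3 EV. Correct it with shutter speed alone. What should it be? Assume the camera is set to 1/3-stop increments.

1/2500s

Overexposed by 2 1/3 stops → need 2 1/3 stops darker.
Shutter speed: 1/500 → 1/640 → 1/800 → 1/1000 → 1/1250 → 1/1600 → 1/2000 → 1/2500.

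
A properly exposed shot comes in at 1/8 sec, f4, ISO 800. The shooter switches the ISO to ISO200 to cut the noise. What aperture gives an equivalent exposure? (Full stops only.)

f/2

ISO: 800 → 400 → 200 — 2 stops dropped (darker).
Need 2 stops brighter from the aperture: f/4 → f/2.8 → f/2.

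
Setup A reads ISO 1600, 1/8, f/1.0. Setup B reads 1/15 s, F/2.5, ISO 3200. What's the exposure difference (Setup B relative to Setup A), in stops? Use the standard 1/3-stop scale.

2 2/3 stops darker

Aperture: f/1.0 → f/1.1 → f/1.2 → f/1.4 → f/1.6 → f/1.8 → f/2 → f/2.2 → f/2.5 — 2 2/3 stops smaller aperture (darker).
Shutter speed: 1/8 → 1/10 → 1/13 → 1/15 — 1 stop shorter (darker).
ISO: 1600 → 2000 → 2500 → 3200 — 1 stop higher (brighter).
Net: −2 2/3 −1 +1 = −2 2/3 stops.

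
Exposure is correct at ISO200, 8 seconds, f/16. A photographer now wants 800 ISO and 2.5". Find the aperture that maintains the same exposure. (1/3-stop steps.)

ISO: 200 → 250 → 320 → 400 → 500 → 640 → 800 — 2 stops higher (brighter).
Shutter speed: 8 → 6 → 5 → 4 → 3.2 → 2.5 — 1 2/3 stops faster (darker).
Net change so far: 1/3 stop brighter. Offset with the aperture: f/16 → f/18.

f/18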